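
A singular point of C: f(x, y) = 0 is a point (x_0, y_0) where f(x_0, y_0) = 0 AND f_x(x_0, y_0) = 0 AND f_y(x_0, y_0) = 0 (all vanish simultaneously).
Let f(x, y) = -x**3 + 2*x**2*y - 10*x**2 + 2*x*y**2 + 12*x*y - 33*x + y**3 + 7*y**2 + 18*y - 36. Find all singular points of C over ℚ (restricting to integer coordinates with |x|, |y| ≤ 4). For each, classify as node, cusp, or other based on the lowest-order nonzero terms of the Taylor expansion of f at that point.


Singular points: {(-3, 0)}; classification: node.

Compute partial derivatives:
  f_x = -3*x**2 + 4*x*y - 20*x + 2*y**2 + 12*y - 33.
  f_y = 2*x**2 + 4*x*y + 12*x + 3*y**2 + 14*y + 18.
Scan x_0 ∈ {−4, ..., 4}. For each x_0, f_y(x_0, y) is a polynomial in y; find its integer roots y ∈ {−4, ..., 4}, then test f_x and f at those candidates.
  x = -4: f_y(-4, y) = 3*y**2 - 2*y + 2; no integer root y with |y| ≤ 4.
  x = -3: f_y(-3, y) = 3*y**2 + 2*y; vanishes at y ∈ {0}. (-3, 0): f_x = 0, f = 0 — SINGULAR.
  x = -2: f_y(-2, y) = 3*y**2 + 6*y + 2; no integer root y with |y| ≤ 4.
  x = -1: f_y(-1, y) = 3*y**2 + 10*y + 8; vanishes at y ∈ {-2}. (-1, -2): f_x = -24 ≠ 0.
  x = 0: f_y(0, y) = 3*y**2 + 14*y + 18; no integer root y with |y| ≤ 4.
  x = 1: f_y(1, y) = 3*y**2 + 18*y + 32; no integer root y with |y| ≤ 4.
  x = 2: f_y(2, y) = 3*y**2 + 22*y + 50; no integer root y with |y| ≤ 4.
  x = 3: f_y(3, y) = 3*y**2 + 26*y + 72; no integer root y with |y| ≤ 4.
  x = 4: f_y(4, y) = 3*y**2 + 30*y + 98; no integer root y with |y| ≤ 4.
Only singular point on the grid: (-3, 0).
Classify: substitute x = -3 + u, y = 0 + v and expand: f = -u**3 + 2*u**2*v - u**2 + 2*u*v**2 + v**3 + v**2.
No constant or linear terms (consistent with a singular point). Quadratic part: -u**2 + v**2. Cubic part: -u**3 + 2*u**2*v + 2*u*v**2 + v**3.
The quadratic part v**2 - u**2 = (v − u)(v + u) splits into two distinct linear factors, so there are two distinct tangent lines y − 0 = ±(x − -3) — this is a node (ordinary double point).
Classification: node.


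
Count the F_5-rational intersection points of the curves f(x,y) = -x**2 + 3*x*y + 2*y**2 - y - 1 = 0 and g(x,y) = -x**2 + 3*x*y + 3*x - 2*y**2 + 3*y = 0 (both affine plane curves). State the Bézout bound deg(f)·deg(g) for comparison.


Common zeros: {(3, 0), (3, 1)}; count = 2; Bézout bound = 4.

deg(f) = 2, deg(g) = 2, so Bézout bound = 4.
Scan x ∈ F_5. For each x, list the y ∈ F_5 with f(x, y) ≡ 0 and those with g(x, y) ≡ 0 (mod 5); the common zeros in that column are the intersection.
  x = 0: f ≡ 0 at y ∈ {1, 2}; g ≡ 0 at y ∈ {0, 4}; common: ∅.
  x = 1: f ≡ 0 at y ∈ {2}; g ≡ 0 at y ∈ ∅; common: ∅.
  x = 2: f ≡ 0 at y ∈ {0}; g ≡ 0 at y ∈ ∅; common: ∅.
  x = 3: f ≡ 0 at y ∈ {0, 1}; g ≡ 0 at y ∈ {0, 1}; common: {0, 1}.
  x = 4: f ≡ 0 at y ∈ ∅; g ≡ 0 at y ∈ ∅; common: ∅.
Collecting: common zeros = {(3, 0), (3, 1)}, so the count is 2.
Comparison with the Bézout bound: 2 ≤ 4 = deg(f)·deg(g), as expected for curves with no common component (the affine F_5-count falls short of the bound because intersections may lie at infinity, over extension fields, or carry multiplicity).


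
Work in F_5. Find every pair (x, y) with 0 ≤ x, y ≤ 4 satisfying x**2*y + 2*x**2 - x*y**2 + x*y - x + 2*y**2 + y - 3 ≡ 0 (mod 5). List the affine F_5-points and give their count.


Affine F_5-points: {(0, 1), (2, 1), (4, 0), (4, 3)}; count = 4.

For each of the 25 pairs (x, y) ∈ F_5², evaluate f(x, y) mod 5. Record the zeros.
  x = 0: [0↦2, 1↦0, 2↦2, 3↦3, 4↦3]  zeros at y ∈ {1}
  x = 1: [0↦3, 1↦2, 2↦3, 3↦1, 4↦1]  zeros at y ∈ ∅
  x = 2: [0↦3, 1↦0, 2↦2, 3↦4, 4↦1]  zeros at y ∈ {1}
  x = 3: [0↦2, 1↦4, 2↦4, 3↦2, 4↦3]  zeros at y ∈ ∅
  x = 4: [0↦0, 1↦4, 2↦4, 3↦0, 4↦2]  zeros at y ∈ {0, 3}
Collecting zeros: affine points = {(0, 1), (2, 1), (4, 0), (4, 3)}.
Total count |C(F_5)_aff| = 4.


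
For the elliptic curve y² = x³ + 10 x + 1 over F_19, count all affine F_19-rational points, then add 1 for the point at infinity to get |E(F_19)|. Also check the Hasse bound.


Affine points = {(0, 1), (0, 18), (3, 1), (3, 18), (5, 9), (5, 10), (6, 7), (6, 12), (8, 2), (8, 17), (11, 6), (11, 13), (12, 5), (12, 14), (14, 4), (14, 15), (15, 7), (15, 12), (16, 1), (16, 18), (17, 7), (17, 12), (18, 3), (18, 16)}; affine count = 24; |E(F_19)| = 25.

Discriminant check: Δ ∝ 4a³ + 27b² = 4·10³ + 27·1² = 4·1000 + 27·1 ≡ 18 (mod 19). Nonzero ⇒ E is nonsingular.
For each x ∈ F_19, compute rhs = x³ + 10·x + 1 mod 19, then count y ∈ F_19 with y² ≡ rhs.
  x = 0: rhs = 1, matching y values: 1, 18 (2 points).
  x = 1: rhs = 12, matching y values: none (0 points).
  x = 2: rhs = 10, matching y values: none (0 points).
  x = 3: rhs = 1, matching y values: 1, 18 (2 points).
  x = 4: rhs = 10, matching y values: none (0 points).
  x = 5: rhs = 5, matching y values: 9, 10 (2 points).
  x = 6: rhs = 11, matching y values: 7, 12 (2 points).
  x = 7: rhs = 15, matching y values: none (0 points).
  x = 8: rhs = 4, matching y values: 2, 17 (2 points).
  x = 9: rhs = 3, matching y values: none (0 points).
  x = 10: rhs = 18, matching y values: none (0 points).
  x = 11: rhs = 17, matching y values: 6, 13 (2 points).
  x = 12: rhs = 6, matching y values: 5, 14 (2 points).
  x = 13: rhs = 10, matching y values: none (0 points).
  x = 14: rhs = 16, matching y values: 4, 15 (2 points).
  x = 15: rhs = 11, matching y values: 7, 12 (2 points).
  x = 16: rhs = 1, matching y values: 1, 18 (2 points).
  x = 17: rhs = 11, matching y values: 7, 12 (2 points).
  x = 18: rhs = 9, matching y values: 3, 16 (2 points).
Total affine count: 24.
Full point count |E(F_19)| = 24 + 1 = 25.
Hasse bound: |25 − (19+1)| = |5| = 5 ≤ 2√19 ≈ 8.7178 ✓.


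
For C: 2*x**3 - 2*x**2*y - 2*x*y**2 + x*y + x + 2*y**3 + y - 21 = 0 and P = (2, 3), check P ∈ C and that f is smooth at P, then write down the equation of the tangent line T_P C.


Tangent line at P: -14*x + 25*y - 47 = 0.

Step 1: f(2, 3) = 0, so P lies on C.
Step 2: partial derivatives
  f_x(x, y) = 6*x**2 - 4*x*y - 2*y**2 + y + 1, f_y(x, y) = -2*x**2 - 4*x*y + x + 6*y**2 + 1.
  f_x(P) = -14, f_y(P) = 25 (gradient nonzero, so P is smooth).
Step 3: tangent line at P: -14·(x − 2) + 25·(y − 3) = 0.
Expanding: -14*x + 25*y - 47 = 0.


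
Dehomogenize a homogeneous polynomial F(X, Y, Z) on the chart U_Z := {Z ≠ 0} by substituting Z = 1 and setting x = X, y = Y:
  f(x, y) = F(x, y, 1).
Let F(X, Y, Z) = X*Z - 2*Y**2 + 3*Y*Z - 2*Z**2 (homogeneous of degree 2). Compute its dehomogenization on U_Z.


f(x, y) = x - 2*y**2 + 3*y - 2

On U_Z we set Z = 1. Each monomial c·X^i·Y^j·Z^k in F becomes c·x^i·y^j·1^k = c·x^i·y^j.
Substituting Z = 1: F(X, Y, 1) = x - 2*y**2 + 3*y - 2.
Note: deg(f) ≤ deg(F) = 2; strict inequality happens when F is divisible by Z (lost terms).


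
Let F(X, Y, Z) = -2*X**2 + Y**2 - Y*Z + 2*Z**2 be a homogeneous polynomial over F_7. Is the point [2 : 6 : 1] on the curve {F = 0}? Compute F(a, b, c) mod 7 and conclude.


F(2,6,1) ≡ 3 (mod 7); P is NOT on the curve.

Evaluate F(2, 6, 1) term-by-term (mod 7).
  -2*X**2 ↦ -2·4·1·1 = -8
  Y**2 ↦ 1·1·36·1 = 36
  -Y*Z ↦ -1·1·6·1 = -6
  2*Z**2 ↦ 2·1·1·1 = 2
Sum: F(2, 6, 1) = (-8) + (36) + (-6) + (2) = 24.
Reducing mod 7: 24 ≡ 3 (mod 7).
Since F(a, b, c) ≡ 3 ≠ 0 (mod 7), P does NOT lie on the curve.


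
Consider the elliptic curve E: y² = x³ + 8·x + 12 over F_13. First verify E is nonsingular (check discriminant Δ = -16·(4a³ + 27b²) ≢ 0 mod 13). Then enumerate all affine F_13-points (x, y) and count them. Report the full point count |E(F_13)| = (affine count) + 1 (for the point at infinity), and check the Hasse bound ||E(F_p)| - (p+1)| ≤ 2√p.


Affine points = {(0, 5), (0, 8), (2, 6), (2, 7), (4, 2), (4, 11), (6, 4), (6, 9), (8, 4), (8, 9), (10, 0), (11, 1), (11, 12), (12, 4), (12, 9)}; affine count = 15; |E(F_13)| = 16.

Discriminant check: Δ ∝ 4a³ + 27b² = 4·8³ + 27·12² = 4·512 + 27·144 ≡ 8 (mod 13). Nonzero ⇒ E is nonsingular.
For each x ∈ F_13, compute rhs = x³ + 8·x + 12 mod 13, then count y ∈ F_13 with y² ≡ rhs.
  x = 0: rhs = 12, matching y values: 5, 8 (2 points).
  x = 1: rhs = 8, matching y values: none (0 points).
  x = 2: rhs = 10, matching y values: 6, 7 (2 points).
  x = 3: rhs = 11, matching y values: none (0 points).
  x = 4: rhs = 4, matching y values: 2, 11 (2 points).
  x = 5: rhs = 8, matching y values: none (0 points).
  x = 6: rhs = 3, matching y values: 4, 9 (2 points).
  x = 7: rhs = 8, matching y values: none (0 points).
  x = 8: rhs = 3, matching y values: 4, 9 (2 points).
  x = 9: rhs = 7, matching y values: none (0 points).
  x = 10: rhs = 0, matching y values: 0 (1 points).
  x = 11: rhs = 1, matching y values: 1, 12 (2 points).
  x = 12: rhs = 3, matching y values: 4, 9 (2 points).
Total affine count: 15.
Full point count |E(F_13)| = 15 + 1 = 16.
Hasse bound: |16 − (13+1)| = |2| = 2 ≤ 2√13 ≈ 7.2111 ✓.


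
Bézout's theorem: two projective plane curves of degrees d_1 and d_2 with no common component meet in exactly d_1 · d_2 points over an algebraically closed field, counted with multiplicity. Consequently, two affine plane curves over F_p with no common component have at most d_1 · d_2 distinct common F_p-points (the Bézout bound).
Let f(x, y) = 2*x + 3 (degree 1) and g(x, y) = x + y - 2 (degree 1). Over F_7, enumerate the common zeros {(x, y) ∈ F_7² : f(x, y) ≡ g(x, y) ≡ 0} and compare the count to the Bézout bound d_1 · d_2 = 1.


Common zeros: {(2, 0)}; count = 1; Bézout bound = 1.

deg(f) = 1, deg(g) = 1, so Bézout bound = 1.
Scan x ∈ F_7. For each x, list the y ∈ F_7 with f(x, y) ≡ 0 and those with g(x, y) ≡ 0 (mod 7); the common zeros in that column are the intersection.
  x = 0: f ≡ 0 at y ∈ ∅; g ≡ 0 at y ∈ {2}; common: ∅.
  x = 1: f ≡ 0 at y ∈ ∅; g ≡ 0 at y ∈ {1}; common: ∅.
  x = 2: f ≡ 0 at y ∈ {0, 1, 2, 3, 4, 5, 6}; g ≡ 0 at y ∈ {0}; common: {0}.
  x = 3: f ≡ 0 at y ∈ ∅; g ≡ 0 at y ∈ {6}; common: ∅.
  x = 4: f ≡ 0 at y ∈ ∅; g ≡ 0 at y ∈ {5}; common: ∅.
  x = 5: f ≡ 0 at y ∈ ∅; g ≡ 0 at y ∈ {4}; common: ∅.
  x = 6: f ≡ 0 at y ∈ ∅; g ≡ 0 at y ∈ {3}; common: ∅.
Collecting: common zeros = {(2, 0)}, so the count is 1.
Comparison with the Bézout bound: 1 ≤ 1 = deg(f)·deg(g), as expected for curves with no common component (the bound is attained).


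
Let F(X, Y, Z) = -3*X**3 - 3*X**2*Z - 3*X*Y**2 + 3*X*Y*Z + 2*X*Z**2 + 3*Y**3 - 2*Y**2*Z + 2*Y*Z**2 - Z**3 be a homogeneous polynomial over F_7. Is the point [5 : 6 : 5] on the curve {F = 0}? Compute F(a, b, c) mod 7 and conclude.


F(5,6,5) ≡ 6 (mod 7); P is NOT on the curve.

Evaluate F(5, 6, 5) term-by-term (mod 7).
  -3*X**3 ↦ -3·125·1·1 = -375
  -3*X**2*Z ↦ -3·25·1·5 = -375
  -3*X*Y**2 ↦ -3·5·36·1 = -540
  3*X*Y*Z ↦ 3·5·6·5 = 450
  2*X*Z**2 ↦ 2·5·1·25 = 250
  3*Y**3 ↦ 3·1·216·1 = 648
  -2*Y**2*Z ↦ -2·1·36·5 = -360
  2*Y*Z**2 ↦ 2·1·6·25 = 300
  -Z**3 ↦ -1·1·1·125 = -125
Sum: F(5, 6, 5) = (-375) + (-375) + (-540) + (450) + (250) + (648) + (-360) + (300) + (-125) = -127.
Reducing mod 7: -127 ≡ 6 (mod 7).
Since F(a, b, c) ≡ 6 ≠ 0 (mod 7), P does NOT lie on the curve.


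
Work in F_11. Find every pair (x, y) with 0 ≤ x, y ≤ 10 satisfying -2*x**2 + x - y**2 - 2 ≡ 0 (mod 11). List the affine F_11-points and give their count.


Affine F_11-points: {(0, 3), (0, 8), (2, 5), (2, 6), (3, 4), (3, 7), (4, 5), (4, 6), (6, 3), (6, 8)}; count = 10.

For each of the 121 pairs (x, y) ∈ F_11², evaluate f(x, y) mod 11. Record the zeros.
  x = 0: [0↦9, 1↦8, 2↦5, 3↦0, 4↦4, 5↦6, 6↦6, 7↦4, 8↦0, 9↦5, 10↦8]  zeros at y ∈ {3, 8}
  x = 1: [0↦8, 1↦7, 2↦4, 3↦10, 4↦3, 5↦5, 6↦5, 7↦3, 8↦10, 9↦4, 10↦7]  zeros at y ∈ ∅
  x = 2: [0↦3, 1↦2, 2↦10, 3↦5, 4↦9, 5↦0, 6↦0, 7↦9, 8↦5, 9↦10, 10↦2]  zeros at y ∈ {5, 6}
  x = 3: [0↦5, 1↦4, 2↦1, 3↦7, 4↦0, 5↦2, 6↦2, 7↦0, 8↦7, 9↦1, 10↦4]  zeros at y ∈ {4, 7}
  x = 4: [0↦3, 1↦2, 2↦10, 3↦5, 4↦9, 5↦0, 6↦0, 7↦9, 8↦5, 9↦10, 10↦2]  zeros at y ∈ {5, 6}
  x = 5: [0↦8, 1↦7, 2↦4, 3↦10, 4↦3, 5↦5, 6↦5, 7↦3, 8↦10, 9↦4, 10↦7]  zeros at y ∈ ∅
  x = 6: [0↦9, 1↦8, 2↦5, 3↦0, 4↦4, 5↦6, 6↦6, 7↦4, 8↦0, 9↦5, 10↦8]  zeros at y ∈ {3, 8}
  x = 7: [0↦6, 1↦5, 2↦2, 3↦8, 4↦1, 5↦3, 6↦3, 7↦1, 8↦8, 9↦2, 10↦5]  zeros at y ∈ ∅
  x = 8: [0↦10, 1↦9, 2↦6, 3↦1, 4↦5, 5↦7, 6↦7, 7↦5, 8↦1, 9↦6, 10↦9]  zeros at y ∈ ∅
  x = 9: [0↦10, 1↦9, 2↦6, 3↦1, 4↦5, 5↦7, 6↦7, 7↦5, 8↦1, 9↦6, 10↦9]  zeros at y ∈ ∅
  x = 10: [0↦6, 1↦5, 2↦2, 3↦8, 4↦1, 5↦3, 6↦3, 7↦1, 8↦8, 9↦2, 10↦5]  zeros at y ∈ ∅
Collecting zeros: affine points = {(0, 3), (0, 8), (2, 5), (2, 6), (3, 4), (3, 7), (4, 5), (4, 6), (6, 3), (6, 8)}.
Total count |C(F_11)_aff| = 10.


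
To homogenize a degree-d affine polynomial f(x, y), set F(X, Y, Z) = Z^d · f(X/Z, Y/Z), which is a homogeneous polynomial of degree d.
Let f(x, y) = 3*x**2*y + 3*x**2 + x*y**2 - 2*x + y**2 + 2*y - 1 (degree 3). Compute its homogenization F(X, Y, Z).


F(X, Y, Z) = 3*X**2*Y + 3*X**2*Z + X*Y**2 - 2*X*Z**2 + Y**2*Z + 2*Y*Z**2 - Z**3

deg(f) = 3.
Substitute x = X/Z, y = Y/Z into f, then multiply by Z^3.
  monomial 3·x^2·y^1 ↦ 3·X^2·Y^1·Z^0.
  monomial 3·x^2·y^0 ↦ 3·X^2·Y^0·Z^1.
  monomial 1·x^1·y^2 ↦ 1·X^1·Y^2·Z^0.
  monomial -2·x^1·y^0 ↦ -2·X^1·Y^0·Z^2.
  monomial 1·x^0·y^2 ↦ 1·X^0·Y^2·Z^1.
  monomial 2·x^0·y^1 ↦ 2·X^0·Y^1·Z^2.
  monomial -1·x^0·y^0 ↦ -1·X^0·Y^0·Z^3.
Collecting: F(X, Y, Z) = 3*X**2*Y + 3*X**2*Z + X*Y**2 - 2*X*Z**2 + Y**2*Z + 2*Y*Z**2 - Z**3.


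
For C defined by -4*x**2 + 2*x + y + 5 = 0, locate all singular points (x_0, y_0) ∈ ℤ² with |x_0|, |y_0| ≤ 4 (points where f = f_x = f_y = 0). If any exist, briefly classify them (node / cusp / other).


No singular points in the scanned grid; C is smooth there.

Compute partial derivatives:
  f_x = 2 - 8*x.
  f_y = 1.
f_y = 1 is a nonzero constant, so f_y never vanishes: no point (x, y) can satisfy f = f_x = f_y = 0. In particular no (x, y) ∈ {−4, ..., 4}² is singular; the curve is smooth.


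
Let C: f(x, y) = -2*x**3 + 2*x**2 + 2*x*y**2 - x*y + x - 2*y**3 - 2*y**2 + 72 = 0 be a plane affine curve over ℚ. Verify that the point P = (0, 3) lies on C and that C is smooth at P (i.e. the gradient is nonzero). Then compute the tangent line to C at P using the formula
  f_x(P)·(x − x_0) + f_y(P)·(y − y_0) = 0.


Tangent line at P: 16*x - 66*y + 198 = 0.

Step 1: f(0, 3) = 0, so P lies on C.
Step 2: partial derivatives
  f_x(x, y) = -6*x**2 + 4*x + 2*y**2 - y + 1, f_y(x, y) = 4*x*y - x - 6*y**2 - 4*y.
  f_x(P) = 16, f_y(P) = -66 (gradient nonzero, so P is smooth).
Step 3: tangent line at P: 16·(x − 0) + -66·(y − 3) = 0.
Expanding: 16*x - 66*y + 198 = 0.


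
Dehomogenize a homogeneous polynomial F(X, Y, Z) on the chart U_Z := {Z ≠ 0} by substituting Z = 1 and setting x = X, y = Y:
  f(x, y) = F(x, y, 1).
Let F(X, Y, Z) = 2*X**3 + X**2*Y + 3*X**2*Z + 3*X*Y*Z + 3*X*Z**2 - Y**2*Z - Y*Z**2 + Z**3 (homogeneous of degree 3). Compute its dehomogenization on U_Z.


f(x, y) = 2*x**3 + x**2*y + 3*x**2 + 3*x*y + 3*x - y**2 - y + 1

On U_Z we set Z = 1. Each monomial c·X^i·Y^j·Z^k in F becomes c·x^i·y^j·1^k = c·x^i·y^j.
Substituting Z = 1: F(X, Y, 1) = 2*x**3 + x**2*y + 3*x**2 + 3*x*y + 3*x - y**2 - y + 1.
Note: deg(f) ≤ deg(F) = 3; strict inequality happens when F is divisible by Z (lost terms).


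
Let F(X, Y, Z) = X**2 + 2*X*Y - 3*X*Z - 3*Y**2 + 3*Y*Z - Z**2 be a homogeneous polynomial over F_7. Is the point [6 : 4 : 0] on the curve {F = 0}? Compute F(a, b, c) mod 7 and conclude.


F(6,4,0) ≡ 1 (mod 7); P is NOT on the curve.

Evaluate F(6, 4, 0) term-by-term (mod 7).
  X**2 ↦ 1·36·1·1 = 36
  2*X*Y ↦ 2·6·4·1 = 48
  -3*X*Z ↦ -3·6·1·0 = 0
  -3*Y**2 ↦ -3·1·16·1 = -48
  3*Y*Z ↦ 3·1·4·0 = 0
  -Z**2 ↦ -1·1·1·0 = 0
Sum: F(6, 4, 0) = (36) + (48) + (0) + (-48) + (0) + (0) = 36.
Reducing mod 7: 36 ≡ 1 (mod 7).
Since F(a, b, c) ≡ 1 ≠ 0 (mod 7), P does NOT lie on the curve.


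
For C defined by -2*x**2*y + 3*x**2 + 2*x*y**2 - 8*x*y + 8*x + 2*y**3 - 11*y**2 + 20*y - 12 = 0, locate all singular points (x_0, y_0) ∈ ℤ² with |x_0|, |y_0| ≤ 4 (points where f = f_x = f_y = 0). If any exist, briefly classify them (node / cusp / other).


Singular points: {(0, 2)}; classification: node.

Compute partial derivatives:
  f_x = -4*x*y + 6*x + 2*y**2 - 8*y + 8.
  f_y = -2*x**2 + 4*x*y - 8*x + 6*y**2 - 22*y + 20.
Scan x_0 ∈ {−4, ..., 4}. For each x_0, f_y(x_0, y) is a polynomial in y; find its integer roots y ∈ {−4, ..., 4}, then test f_x and f at those candidates.
  x = -4: f_y(-4, y) = 6*y**2 - 38*y + 20; no integer root y with |y| ≤ 4.
  x = -3: f_y(-3, y) = 6*y**2 - 34*y + 26; no integer root y with |y| ≤ 4.
  x = -2: f_y(-2, y) = 6*y**2 - 30*y + 28; no integer root y with |y| ≤ 4.
  x = -1: f_y(-1, y) = 6*y**2 - 26*y + 26; no integer root y with |y| ≤ 4.
  x = 0: f_y(0, y) = 6*y**2 - 22*y + 20; vanishes at y ∈ {2}. (0, 2): f_x = 0, f = 0 — SINGULAR.
  x = 1: f_y(1, y) = 6*y**2 - 18*y + 10; no integer root y with |y| ≤ 4.
  x = 2: f_y(2, y) = 6*y**2 - 14*y - 4; no integer root y with |y| ≤ 4.
  x = 3: f_y(3, y) = 6*y**2 - 10*y - 22; no integer root y with |y| ≤ 4.
  x = 4: f_y(4, y) = 6*y**2 - 6*y - 44; no integer root y with |y| ≤ 4.
Only singular point on the grid: (0, 2).
Classify: substitute x = 0 + u, y = 2 + v and expand: f = -2*u**2*v - u**2 + 2*u*v**2 + 2*v**3 + v**2.
No constant or linear terms (consistent with a singular point). Quadratic part: -u**2 + v**2. Cubic part: -2*u**2*v + 2*u*v**2 + 2*v**3.
The quadratic part v**2 - u**2 = (v − u)(v + u) splits into two distinct linear factors, so there are two distinct tangent lines y − 2 = ±(x − 0) — this is a node (ordinary double point).
Classification: node.


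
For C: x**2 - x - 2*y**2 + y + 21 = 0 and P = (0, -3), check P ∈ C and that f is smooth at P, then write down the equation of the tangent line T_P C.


Tangent line at P: -x + 13*y + 39 = 0.

Step 1: f(0, -3) = 0, so P lies on C.
Step 2: partial derivatives
  f_x(x, y) = 2*x - 1, f_y(x, y) = 1 - 4*y.
  f_x(P) = -1, f_y(P) = 13 (gradient nonzero, so P is smooth).
Step 3: tangent line at P: -1·(x − 0) + 13·(y − -3) = 0.
Expanding: -x + 13*y + 39 = 0.


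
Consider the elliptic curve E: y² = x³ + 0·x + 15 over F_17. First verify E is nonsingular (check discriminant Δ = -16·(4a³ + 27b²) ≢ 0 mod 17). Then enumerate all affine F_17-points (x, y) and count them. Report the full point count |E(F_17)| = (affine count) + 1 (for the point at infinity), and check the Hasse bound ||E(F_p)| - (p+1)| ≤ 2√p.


Affine points = {(0, 7), (0, 10), (1, 4), (1, 13), (3, 5), (3, 12), (5, 2), (5, 15), (7, 1), (7, 16), (8, 0), (9, 8), (9, 9), (12, 3), (12, 14), (13, 6), (13, 11)}; affine count = 17; |E(F_17)| = 18.

Discriminant check: Δ ∝ 4a³ + 27b² = 4·0³ + 27·15² = 4·0 + 27·225 ≡ 6 (mod 17). Nonzero ⇒ E is nonsingular.
For each x ∈ F_17, compute rhs = x³ + 0·x + 15 mod 17, then count y ∈ F_17 with y² ≡ rhs.
  x = 0: rhs = 15, matching y values: 7, 10 (2 points).
  x = 1: rhs = 16, matching y values: 4, 13 (2 points).
  x = 2: rhs = 6, matching y values: none (0 points).
  x = 3: rhs = 8, matching y values: 5, 12 (2 points).
  x = 4: rhs = 11, matching y values: none (0 points).
  x = 5: rhs = 4, matching y values: 2, 15 (2 points).
  x = 6: rhs = 10, matching y values: none (0 points).
  x = 7: rhs = 1, matching y values: 1, 16 (2 points).
  x = 8: rhs = 0, matching y values: 0 (1 points).
  x = 9: rhs = 13, matching y values: 8, 9 (2 points).
  x = 10: rhs = 12, matching y values: none (0 points).
  x = 11: rhs = 3, matching y values: none (0 points).
  x = 12: rhs = 9, matching y values: 3, 14 (2 points).
  x = 13: rhs = 2, matching y values: 6, 11 (2 points).
  x = 14: rhs = 5, matching y values: none (0 points).
  x = 15: rhs = 7, matching y values: none (0 points).
  x = 16: rhs = 14, matching y values: none (0 points).
Total affine count: 17.
Full point count |E(F_17)| = 17 + 1 = 18.
Hasse bound: |18 − (17+1)| = |0| = 0 ≤ 2√17 ≈ 8.2462 ✓.


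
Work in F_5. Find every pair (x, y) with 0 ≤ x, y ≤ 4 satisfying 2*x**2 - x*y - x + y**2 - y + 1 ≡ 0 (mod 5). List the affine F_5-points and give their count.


Affine F_5-points: {(1, 3), (1, 4), (2, 1), (2, 2), (4, 1), (4, 4)}; count = 6.

For each of the 25 pairs (x, y) ∈ F_5², evaluate f(x, y) mod 5. Record the zeros.
  x = 0: [0↦1, 1↦1, 2↦3, 3↦2, 4↦3]  zeros at y ∈ ∅
  x = 1: [0↦2, 1↦1, 2↦2, 3↦0, 4↦0]  zeros at y ∈ {3, 4}
  x = 2: [0↦2, 1↦0, 2↦0, 3↦2, 4↦1]  zeros at y ∈ {1, 2}
  x = 3: [0↦1, 1↦3, 2↦2, 3↦3, 4↦1]  zeros at y ∈ ∅
  x = 4: [0↦4, 1↦0, 2↦3, 3↦3, 4↦0]  zeros at y ∈ {1, 4}
Collecting zeros: affine points = {(1, 3), (1, 4), (2, 1), (2, 2), (4, 1), (4, 4)}.
Total count |C(F_5)_aff| = 6.


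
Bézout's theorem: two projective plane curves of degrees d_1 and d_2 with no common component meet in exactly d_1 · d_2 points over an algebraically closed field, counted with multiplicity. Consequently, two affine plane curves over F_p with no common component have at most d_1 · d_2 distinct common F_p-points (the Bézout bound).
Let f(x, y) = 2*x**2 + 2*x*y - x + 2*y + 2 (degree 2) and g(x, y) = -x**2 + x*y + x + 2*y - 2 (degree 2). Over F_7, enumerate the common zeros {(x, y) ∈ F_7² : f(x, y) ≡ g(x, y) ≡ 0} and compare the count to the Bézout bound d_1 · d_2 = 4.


Common zeros: {(2, 1)}; count = 1; Bézout bound = 4.

deg(f) = 2, deg(g) = 2, so Bézout bound = 4.
Scan x ∈ F_7. For each x, list the y ∈ F_7 with f(x, y) ≡ 0 and those with g(x, y) ≡ 0 (mod 7); the common zeros in that column are the intersection.
  x = 0: f ≡ 0 at y ∈ {6}; g ≡ 0 at y ∈ {1}; common: ∅.
  x = 1: f ≡ 0 at y ∈ {1}; g ≡ 0 at y ∈ {3}; common: ∅.
  x = 2: f ≡ 0 at y ∈ {1}; g ≡ 0 at y ∈ {1}; common: {1}.
  x = 3: f ≡ 0 at y ∈ {4}; g ≡ 0 at y ∈ {3}; common: ∅.
  x = 4: f ≡ 0 at y ∈ {4}; g ≡ 0 at y ∈ {0}; common: ∅.
  x = 5: f ≡ 0 at y ∈ {6}; g ≡ 0 at y ∈ ∅; common: ∅.
  x = 6: f ≡ 0 at y ∈ ∅; g ≡ 0 at y ∈ {4}; common: ∅.
Collecting: common zeros = {(2, 1)}, so the count is 1.
Comparison with the Bézout bound: 1 ≤ 4 = deg(f)·deg(g), as expected for curves with no common component (the affine F_7-count falls short of the bound because intersections may lie at infinity, over extension fields, or carry multiplicity).


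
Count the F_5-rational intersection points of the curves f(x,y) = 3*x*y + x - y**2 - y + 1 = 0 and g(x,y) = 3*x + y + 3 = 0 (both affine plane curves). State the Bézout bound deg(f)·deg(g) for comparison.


Common zeros: {(0, 2), (4, 0)}; count = 2; Bézout bound = 2.

deg(f) = 2, deg(g) = 1, so Bézout bound = 2.
Scan x ∈ F_5. For each x, list the y ∈ F_5 with f(x, y) ≡ 0 and those with g(x, y) ≡ 0 (mod 5); the common zeros in that column are the intersection.
  x = 0: f ≡ 0 at y ∈ {2}; g ≡ 0 at y ∈ {2}; common: {2}.
  x = 1: f ≡ 0 at y ∈ ∅; g ≡ 0 at y ∈ {4}; common: ∅.
  x = 2: f ≡ 0 at y ∈ ∅; g ≡ 0 at y ∈ {1}; common: ∅.
  x = 3: f ≡ 0 at y ∈ {4}; g ≡ 0 at y ∈ {3}; common: ∅.
  x = 4: f ≡ 0 at y ∈ {0, 1}; g ≡ 0 at y ∈ {0}; common: {0}.
Collecting: common zeros = {(0, 2), (4, 0)}, so the count is 2.
Comparison with the Bézout bound: 2 ≤ 2 = deg(f)·deg(g), as expected for curves with no common component (the bound is attained).


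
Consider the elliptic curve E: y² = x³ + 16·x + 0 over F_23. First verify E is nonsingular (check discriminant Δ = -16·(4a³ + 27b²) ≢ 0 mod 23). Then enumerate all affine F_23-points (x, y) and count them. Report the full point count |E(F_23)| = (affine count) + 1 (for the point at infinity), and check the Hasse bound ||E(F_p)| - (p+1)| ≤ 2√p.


Affine points = {(0, 0), (3, 11), (3, 12), (4, 6), (4, 17), (6, 6), (6, 17), (7, 8), (7, 15), (11, 9), (11, 14), (13, 6), (13, 17), (14, 1), (14, 22), (15, 2), (15, 21), (18, 5), (18, 18), (21, 11), (21, 12), (22, 11), (22, 12)}; affine count = 23; |E(F_23)| = 24.

Discriminant check: Δ ∝ 4a³ + 27b² = 4·16³ + 27·0² = 4·4096 + 27·0 ≡ 8 (mod 23). Nonzero ⇒ E is nonsingular.
For each x ∈ F_23, compute rhs = x³ + 16·x + 0 mod 23, then count y ∈ F_23 with y² ≡ rhs.
  x = 0: rhs = 0, matching y values: 0 (1 points).
  x = 1: rhs = 17, matching y values: none (0 points).
  x = 2: rhs = 17, matching y values: none (0 points).
  x = 3: rhs = 6, matching y values: 11, 12 (2 points).
  x = 4: rhs = 13, matching y values: 6, 17 (2 points).
  x = 5: rhs = 21, matching y values: none (0 points).
  x = 6: rhs = 13, matching y values: 6, 17 (2 points).
  x = 7: rhs = 18, matching y values: 8, 15 (2 points).
  x = 8: rhs = 19, matching y values: none (0 points).
  x = 9: rhs = 22, matching y values: none (0 points).
  x = 10: rhs = 10, matching y values: none (0 points).
  x = 11: rhs = 12, matching y values: 9, 14 (2 points).
  x = 12: rhs = 11, matching y values: none (0 points).
  x = 13: rhs = 13, matching y values: 6, 17 (2 points).
  x = 14: rhs = 1, matching y values: 1, 22 (2 points).
  x = 15: rhs = 4, matching y values: 2, 21 (2 points).
  x = 16: rhs = 5, matching y values: none (0 points).
  x = 17: rhs = 10, matching y values: none (0 points).
  x = 18: rhs = 2, matching y values: 5, 18 (2 points).
  x = 19: rhs = 10, matching y values: none (0 points).
  x = 20: rhs = 17, matching y values: none (0 points).
  x = 21: rhs = 6, matching y values: 11, 12 (2 points).
  x = 22: rhs = 6, matching y values: 11, 12 (2 points).
Total affine count: 23.
Full point count |E(F_23)| = 23 + 1 = 24.
Hasse bound: |24 − (23+1)| = |0| = 0 ≤ 2√23 ≈ 9.5917 ✓.


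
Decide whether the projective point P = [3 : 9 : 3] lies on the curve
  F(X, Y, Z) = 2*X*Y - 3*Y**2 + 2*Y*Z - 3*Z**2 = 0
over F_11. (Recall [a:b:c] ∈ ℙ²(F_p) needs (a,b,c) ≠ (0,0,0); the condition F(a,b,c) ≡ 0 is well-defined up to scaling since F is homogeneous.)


F(3,9,3) ≡ 3 (mod 11); P is NOT on the curve.

Evaluate F(3, 9, 3) term-by-term (mod 11).
  2*X*Y ↦ 2·3·9·1 = 54
  -3*Y**2 ↦ -3·1·81·1 = -243
  2*Y*Z ↦ 2·1·9·3 = 54
  -3*Z**2 ↦ -3·1·1·9 = -27
Sum: F(3, 9, 3) = (54) + (-243) + (54) + (-27) = -162.
Reducing mod 11: -162 ≡ 3 (mod 11).
Since F(a, b, c) ≡ 3 ≠ 0 (mod 11), P does NOT lie on the curve.


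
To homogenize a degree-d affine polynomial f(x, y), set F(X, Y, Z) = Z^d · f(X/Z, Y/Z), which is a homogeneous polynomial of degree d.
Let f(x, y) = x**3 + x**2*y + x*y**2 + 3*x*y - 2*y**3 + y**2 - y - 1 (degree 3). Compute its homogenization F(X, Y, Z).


F(X, Y, Z) = X**3 + X**2*Y + X*Y**2 + 3*X*Y*Z - 2*Y**3 + Y**2*Z - Y*Z**2 - Z**3

deg(f) = 3.
Substitute x = X/Z, y = Y/Z into f, then multiply by Z^3.
  monomial 1·x^3·y^0 ↦ 1·X^3·Y^0·Z^0.
  monomial 1·x^2·y^1 ↦ 1·X^2·Y^1·Z^0.
  monomial 1·x^1·y^2 ↦ 1·X^1·Y^2·Z^0.
  monomial 3·x^1·y^1 ↦ 3·X^1·Y^1·Z^1.
  monomial -2·x^0·y^3 ↦ -2·X^0·Y^3·Z^0.
  monomial 1·x^0·y^2 ↦ 1·X^0·Y^2·Z^1.
  monomial -1·x^0·y^1 ↦ -1·X^0·Y^1·Z^2.
  monomial -1·x^0·y^0 ↦ -1·X^0·Y^0·Z^3.
Collecting: F(X, Y, Z) = X**3 + X**2*Y + X*Y**2 + 3*X*Y*Z - 2*Y**3 + Y**2*Z - Y*Z**2 - Z**3.


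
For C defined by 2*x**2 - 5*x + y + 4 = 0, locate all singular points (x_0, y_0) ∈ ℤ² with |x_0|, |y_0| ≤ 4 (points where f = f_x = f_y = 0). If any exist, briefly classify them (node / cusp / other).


No singular points in the scanned grid; C is smooth there.

Compute partial derivatives:
  f_x = 4*x - 5.
  f_y = 1.
f_y = 1 is a nonzero constant, so f_y never vanishes: no point (x, y) can satisfy f = f_x = f_y = 0. In particular no (x, y) ∈ {−4, ..., 4}² is singular; the curve is smooth.


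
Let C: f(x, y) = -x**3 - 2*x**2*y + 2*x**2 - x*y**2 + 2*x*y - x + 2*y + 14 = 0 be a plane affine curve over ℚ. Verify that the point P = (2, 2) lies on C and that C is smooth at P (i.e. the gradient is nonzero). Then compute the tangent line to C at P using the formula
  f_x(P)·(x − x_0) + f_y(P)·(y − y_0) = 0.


Tangent line at P: -21*x - 10*y + 62 = 0.

Step 1: f(2, 2) = 0, so P lies on C.
Step 2: partial derivatives
  f_x(x, y) = -3*x**2 - 4*x*y + 4*x - y**2 + 2*y - 1, f_y(x, y) = -2*x**2 - 2*x*y + 2*x + 2.
  f_x(P) = -21, f_y(P) = -10 (gradient nonzero, so P is smooth).
Step 3: tangent line at P: -21·(x − 2) + -10·(y − 2) = 0.
Expanding: -21*x - 10*y + 62 = 0.


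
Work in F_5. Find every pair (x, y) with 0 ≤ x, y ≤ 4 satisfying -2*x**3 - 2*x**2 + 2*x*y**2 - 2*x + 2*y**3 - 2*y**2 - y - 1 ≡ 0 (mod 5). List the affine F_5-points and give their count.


Affine F_5-points: {(0, 2), (2, 3)}; count = 2.

For each of the 25 pairs (x, y) ∈ F_5², evaluate f(x, y) mod 5. Record the zeros.
  x = 0: [0↦4, 1↦3, 2↦0, 3↦2, 4↦1]  zeros at y ∈ {2}
  x = 1: [0↦3, 1↦4, 2↦2, 3↦4, 4↦2]  zeros at y ∈ ∅
  x = 2: [0↦1, 1↦4, 2↦3, 3↦0, 4↦2]  zeros at y ∈ {3}
  x = 3: [0↦1, 1↦1, 2↦1, 3↦3, 4↦4]  zeros at y ∈ ∅
  x = 4: [0↦1, 1↦3, 2↦4, 3↦1, 4↦1]  zeros at y ∈ ∅
Collecting zeros: affine points = {(0, 2), (2, 3)}.
Total count |C(F_5)_aff| = 2.


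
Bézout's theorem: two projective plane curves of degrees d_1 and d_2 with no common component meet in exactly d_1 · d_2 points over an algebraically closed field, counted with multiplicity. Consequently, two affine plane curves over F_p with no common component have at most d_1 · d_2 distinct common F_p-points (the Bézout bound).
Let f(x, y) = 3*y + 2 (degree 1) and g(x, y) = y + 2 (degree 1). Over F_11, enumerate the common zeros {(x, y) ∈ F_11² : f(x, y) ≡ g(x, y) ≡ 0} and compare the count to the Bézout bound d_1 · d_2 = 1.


Common zeros: ∅; count = 0; Bézout bound = 1.

deg(f) = 1, deg(g) = 1, so Bézout bound = 1.
Scan x ∈ F_11. For each x, list the y ∈ F_11 with f(x, y) ≡ 0 and those with g(x, y) ≡ 0 (mod 11); the common zeros in that column are the intersection.
  x = 0: f ≡ 0 at y ∈ {3}; g ≡ 0 at y ∈ {9}; common: ∅.
  x = 1: f ≡ 0 at y ∈ {3}; g ≡ 0 at y ∈ {9}; common: ∅.
  x = 2: f ≡ 0 at y ∈ {3}; g ≡ 0 at y ∈ {9}; common: ∅.
  x = 3: f ≡ 0 at y ∈ {3}; g ≡ 0 at y ∈ {9}; common: ∅.
  x = 4: f ≡ 0 at y ∈ {3}; g ≡ 0 at y ∈ {9}; common: ∅.
  x = 5: f ≡ 0 at y ∈ {3}; g ≡ 0 at y ∈ {9}; common: ∅.
  x = 6: f ≡ 0 at y ∈ {3}; g ≡ 0 at y ∈ {9}; common: ∅.
  x = 7: f ≡ 0 at y ∈ {3}; g ≡ 0 at y ∈ {9}; common: ∅.
  x = 8: f ≡ 0 at y ∈ {3}; g ≡ 0 at y ∈ {9}; common: ∅.
  x = 9: f ≡ 0 at y ∈ {3}; g ≡ 0 at y ∈ {9}; common: ∅.
  x = 10: f ≡ 0 at y ∈ {3}; g ≡ 0 at y ∈ {9}; common: ∅.
Collecting: common zeros = ∅, so the count is 0.
Comparison with the Bézout bound: 0 ≤ 1 = deg(f)·deg(g), as expected for curves with no common component (the affine F_11-count falls short of the bound because intersections may lie at infinity, over extension fields, or carry multiplicity).


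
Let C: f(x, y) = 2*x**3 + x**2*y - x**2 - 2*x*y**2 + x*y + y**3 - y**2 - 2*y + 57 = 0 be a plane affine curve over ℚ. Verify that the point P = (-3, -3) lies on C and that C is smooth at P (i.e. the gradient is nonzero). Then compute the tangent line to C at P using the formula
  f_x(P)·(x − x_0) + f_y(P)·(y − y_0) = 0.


Tangent line at P: 57*x + y + 174 = 0.

Step 1: f(-3, -3) = 0, so P lies on C.
Step 2: partial derivatives
  f_x(x, y) = 6*x**2 + 2*x*y - 2*x - 2*y**2 + y, f_y(x, y) = x**2 - 4*x*y + x + 3*y**2 - 2*y - 2.
  f_x(P) = 57, f_y(P) = 1 (gradient nonzero, so P is smooth).
Step 3: tangent line at P: 57·(x − -3) + 1·(y − -3) = 0.
Expanding: 57*x + y + 174 = 0.


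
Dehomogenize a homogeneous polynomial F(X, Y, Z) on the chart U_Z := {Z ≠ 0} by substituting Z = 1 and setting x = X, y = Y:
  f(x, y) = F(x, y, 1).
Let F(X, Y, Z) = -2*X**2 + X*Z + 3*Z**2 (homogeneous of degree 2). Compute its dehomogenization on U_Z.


f(x, y) = -2*x**2 + x + 3

On U_Z we set Z = 1. Each monomial c·X^i·Y^j·Z^k in F becomes c·x^i·y^j·1^k = c·x^i·y^j.
Substituting Z = 1: F(X, Y, 1) = -2*x**2 + x + 3.
Note: deg(f) ≤ deg(F) = 2; strict inequality happens when F is divisible by Z (lost terms).


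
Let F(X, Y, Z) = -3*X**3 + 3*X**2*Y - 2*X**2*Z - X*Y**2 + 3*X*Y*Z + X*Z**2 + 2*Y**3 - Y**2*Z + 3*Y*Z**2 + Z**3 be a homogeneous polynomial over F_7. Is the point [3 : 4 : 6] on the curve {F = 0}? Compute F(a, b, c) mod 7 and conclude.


F(3,4,6) ≡ 0 (mod 7); P is on the curve.

Evaluate F(3, 4, 6) term-by-term (mod 7).
  -3*X**3 ↦ -3·27·1·1 = -81
  3*X**2*Y ↦ 3·9·4·1 = 108
  -2*X**2*Z ↦ -2·9·1·6 = -108
  -X*Y**2 ↦ -1·3·16·1 = -48
  3*X*Y*Z ↦ 3·3·4·6 = 216
  X*Z**2 ↦ 1·3·1·36 = 108
  2*Y**3 ↦ 2·1·64·1 = 128
  -Y**2*Z ↦ -1·1·16·6 = -96
  3*Y*Z**2 ↦ 3·1·4·36 = 432
  Z**3 ↦ 1·1·1·216 = 216
Sum: F(3, 4, 6) = (-81) + (108) + (-108) + (-48) + (216) + (108) + (128) + (-96) + (432) + (216) = 875.
Reducing mod 7: 875 ≡ 0 (mod 7).
Since F(a, b, c) ≡ 0 (mod 7), P lies on the curve.


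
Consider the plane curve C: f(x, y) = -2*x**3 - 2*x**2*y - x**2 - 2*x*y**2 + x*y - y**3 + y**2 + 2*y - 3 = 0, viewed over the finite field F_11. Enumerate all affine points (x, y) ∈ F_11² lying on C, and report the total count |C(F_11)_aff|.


Affine F_11-points: {(2, 8), (3, 0), (5, 9), (7, 8), (10, 2), (10, 4), (10, 8)}; count = 7.

For each of the 121 pairs (x, y) ∈ F_11², evaluate f(x, y) mod 11. Record the zeros.
  x = 0: [0↦8, 1↦10, 2↦8, 3↦7, 4↦1, 5↦6, 6↦5, 7↦3, 8↦5, 9↦5, 10↦8]  zeros at y ∈ ∅
  x = 1: [0↦5, 1↦4, 2↦6, 3↦5, 4↦6, 5↦3, 6↦1, 7↦5, 8↦9, 9↦7, 10↦4]  zeros at y ∈ ∅
  x = 2: [0↦10, 1↦2, 2↦4, 3↦10, 4↦3, 5↦10, 6↦3, 7↦9, 8↦0, 9↦3, 10↦1]  zeros at y ∈ {8}
  x = 3: [0↦0, 1↦3, 2↦1, 3↦10, 4↦2, 5↦4, 6↦10, 7↦3, 8↦10, 9↦3, 10↦9]  zeros at y ∈ {0}
  x = 4: [0↦7, 1↦6, 2↦7, 3↦4, 4↦2, 5↦6, 6↦10, 7↦8, 8↦5, 9↦6, 10↦5]  zeros at y ∈ ∅
  x = 5: [0↦8, 1↦10, 2↦10, 3↦2, 4↦2, 5↦4, 6↦2, 7↦1, 8↦6, 9↦0, 10↦10]  zeros at y ∈ {9}
  x = 6: [0↦2, 1↦3, 2↦9, 3↦3, 4↦1, 5↦8, 6↦7, 7↦3, 8↦1, 9↦6, 10↦1]  zeros at y ∈ ∅
  x = 7: [0↦10, 1↦6, 2↦3, 3↦6, 4↦9, 5↦6, 6↦2, 7↦2, 8↦0, 9↦1, 10↦10]  zeros at y ∈ {8}
  x = 8: [0↦9, 1↦7, 2↦2, 3↦10, 4↦3, 5↦8, 6↦8, 7↦8, 8↦2, 9↦6, 10↦3]  zeros at y ∈ ∅
  x = 9: [0↦9, 1↦5, 2↦5, 3↦3, 4↦4, 5↦2, 6↦2, 7↦9, 8↦6, 9↦9, 10↦1]  zeros at y ∈ ∅
  x = 10: [0↦9, 1↦10, 2↦0, 3↦6, 4↦0, 5↦9, 6↦5, 7↦4, 8↦0, 9↦9, 10↦3]  zeros at y ∈ {2, 4, 8}
Collecting zeros: affine points = {(2, 8), (3, 0), (5, 9), (7, 8), (10, 2), (10, 4), (10, 8)}.
Total count |C(F_11)_aff| = 7.


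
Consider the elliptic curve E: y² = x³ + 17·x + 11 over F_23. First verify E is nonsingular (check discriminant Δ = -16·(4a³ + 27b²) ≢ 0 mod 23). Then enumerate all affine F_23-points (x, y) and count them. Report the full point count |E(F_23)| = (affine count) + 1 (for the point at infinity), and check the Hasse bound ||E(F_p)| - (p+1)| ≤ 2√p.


Affine points = {(1, 11), (1, 12), (7, 6), (7, 17), (10, 10), (10, 13), (14, 7), (14, 16), (16, 3), (16, 20), (18, 10), (18, 13), (20, 5), (20, 18), (22, 4), (22, 19)}; affine count = 16; |E(F_23)| = 17.

Discriminant check: Δ ∝ 4a³ + 27b² = 4·17³ + 27·11² = 4·4913 + 27·121 ≡ 11 (mod 23). Nonzero ⇒ E is nonsingular.
For each x ∈ F_23, compute rhs = x³ + 17·x + 11 mod 23, then count y ∈ F_23 with y² ≡ rhs.
  x = 0: rhs = 11, matching y values: none (0 points).
  x = 1: rhs = 6, matching y values: 11, 12 (2 points).
  x = 2: rhs = 7, matching y values: none (0 points).
  x = 3: rhs = 20, matching y values: none (0 points).
  x = 4: rhs = 5, matching y values: none (0 points).
  x = 5: rhs = 14, matching y values: none (0 points).
  x = 6: rhs = 7, matching y values: none (0 points).
  x = 7: rhs = 13, matching y values: 6, 17 (2 points).
  x = 8: rhs = 15, matching y values: none (0 points).
  x = 9: rhs = 19, matching y values: none (0 points).
  x = 10: rhs = 8, matching y values: 10, 13 (2 points).
  x = 11: rhs = 11, matching y values: none (0 points).
  x = 12: rhs = 11, matching y values: none (0 points).
  x = 13: rhs = 14, matching y values: none (0 points).
  x = 14: rhs = 3, matching y values: 7, 16 (2 points).
  x = 15: rhs = 7, matching y values: none (0 points).
  x = 16: rhs = 9, matching y values: 3, 20 (2 points).
  x = 17: rhs = 15, matching y values: none (0 points).
  x = 18: rhs = 8, matching y values: 10, 13 (2 points).
  x = 19: rhs = 17, matching y values: none (0 points).
  x = 20: rhs = 2, matching y values: 5, 18 (2 points).
  x = 21: rhs = 15, matching y values: none (0 points).
  x = 22: rhs = 16, matching y values: 4, 19 (2 points).
Total affine count: 16.
Full point count |E(F_23)| = 16 + 1 = 17.
Hasse bound: |17 − (23+1)| = |-7| = 7 ≤ 2√23 ≈ 9.5917 ✓.


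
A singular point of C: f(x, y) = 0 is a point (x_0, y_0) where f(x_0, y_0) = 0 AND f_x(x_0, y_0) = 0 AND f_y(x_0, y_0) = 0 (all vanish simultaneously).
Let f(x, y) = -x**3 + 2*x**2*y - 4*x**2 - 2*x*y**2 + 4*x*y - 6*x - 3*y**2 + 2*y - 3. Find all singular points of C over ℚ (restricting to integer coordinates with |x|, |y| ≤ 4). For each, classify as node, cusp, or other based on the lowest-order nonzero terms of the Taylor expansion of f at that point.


Singular points: {(-2, -1)}; classification: cusp.

Compute partial derivatives:
  f_x = -3*x**2 + 4*x*y - 8*x - 2*y**2 + 4*y - 6.
  f_y = 2*x**2 - 4*x*y + 4*x - 6*y + 2.
Scan x_0 ∈ {−4, ..., 4}. For each x_0, f_y(x_0, y) is a polynomial in y; find its integer roots y ∈ {−4, ..., 4}, then test f_x and f at those candidates.
  x = -4: f_y(-4, y) = 10*y + 18; no integer root y with |y| ≤ 4.
  x = -3: f_y(-3, y) = 6*y + 8; no integer root y with |y| ≤ 4.
  x = -2: f_y(-2, y) = 2*y + 2; vanishes at y ∈ {-1}. (-2, -1): f_x = 0, f = 0 — SINGULAR.
  x = -1: f_y(-1, y) = -2*y; vanishes at y ∈ {0}. (-1, 0): f_x = -1 ≠ 0.
  x = 0: f_y(0, y) = 2 - 6*y; no integer root y with |y| ≤ 4.
  x = 1: f_y(1, y) = 8 - 10*y; no integer root y with |y| ≤ 4.
  x = 2: f_y(2, y) = 18 - 14*y; no integer root y with |y| ≤ 4.
  x = 3: f_y(3, y) = 32 - 18*y; no integer root y with |y| ≤ 4.
  x = 4: f_y(4, y) = 50 - 22*y; no integer root y with |y| ≤ 4.
Only singular point on the grid: (-2, -1).
Classify: substitute x = -2 + u, y = -1 + v and expand: f = -u**3 + 2*u**2*v - 2*u*v**2 + v**2.
No constant or linear terms (consistent with a singular point). Quadratic part: v**2. Cubic part: -u**3 + 2*u**2*v - 2*u*v**2.
The quadratic part v**2 is a perfect square, so there is a single (double) tangent line v = 0, i.e. y = -1. Restricting the cubic part to that line (v = 0) leaves -u**3 ≠ 0, so f is not divisible by v and the branch is v² ≈ u**3 to lowest order — this is a cusp.
Classification: cusp.


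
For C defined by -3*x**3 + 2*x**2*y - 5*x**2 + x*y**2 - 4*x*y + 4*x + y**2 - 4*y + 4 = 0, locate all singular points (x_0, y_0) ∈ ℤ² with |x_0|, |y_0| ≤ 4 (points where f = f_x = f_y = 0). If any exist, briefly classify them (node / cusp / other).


Singular points: {(0, 2)}; classification: node.

Compute partial derivatives:
  f_x = -9*x**2 + 4*x*y - 10*x + y**2 - 4*y + 4.
  f_y = 2*x**2 + 2*x*y - 4*x + 2*y - 4.
Scan x_0 ∈ {−4, ..., 4}. For each x_0, f_y(x_0, y) is a polynomial in y; find its integer roots y ∈ {−4, ..., 4}, then test f_x and f at those candidates.
  x = -4: f_y(-4, y) = 44 - 6*y; no integer root y with |y| ≤ 4.
  x = -3: f_y(-3, y) = 26 - 4*y; no integer root y with |y| ≤ 4.
  x = -2: f_y(-2, y) = 12 - 2*y; no integer root y with |y| ≤ 4.
  x = -1: f_y(-1, y) = 2; no integer root y with |y| ≤ 4.
  x = 0: f_y(0, y) = 2*y - 4; vanishes at y ∈ {2}. (0, 2): f_x = 0, f = 0 — SINGULAR.
  x = 1: f_y(1, y) = 4*y - 6; no integer root y with |y| ≤ 4.
  x = 2: f_y(2, y) = 6*y - 4; no integer root y with |y| ≤ 4.
  x = 3: f_y(3, y) = 8*y + 2; no integer root y with |y| ≤ 4.
  x = 4: f_y(4, y) = 10*y + 12; no integer root y with |y| ≤ 4.
Only singular point on the grid: (0, 2).
Classify: substitute x = 0 + u, y = 2 + v and expand: f = -3*u**3 + 2*u**2*v - u**2 + u*v**2 + v**2.
No constant or linear terms (consistent with a singular point). Quadratic part: -u**2 + v**2. Cubic part: -3*u**3 + 2*u**2*v + u*v**2.
The quadratic part v**2 - u**2 = (v − u)(v + u) splits into two distinct linear factors, so there are two distinct tangent lines y − 2 = ±(x − 0) — this is a node (ordinary double point).
Classification: node.
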